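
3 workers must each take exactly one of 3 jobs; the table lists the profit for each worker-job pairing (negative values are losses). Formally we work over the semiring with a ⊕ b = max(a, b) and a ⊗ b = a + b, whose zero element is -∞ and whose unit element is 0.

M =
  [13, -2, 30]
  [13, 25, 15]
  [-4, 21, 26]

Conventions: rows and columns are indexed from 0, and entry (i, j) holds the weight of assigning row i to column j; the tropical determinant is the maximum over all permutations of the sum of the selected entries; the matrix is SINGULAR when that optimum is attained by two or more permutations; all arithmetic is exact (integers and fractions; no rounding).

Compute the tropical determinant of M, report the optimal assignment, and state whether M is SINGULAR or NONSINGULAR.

σ = (0, 1, 2): 13 + 25 + 26 = 64
σ = (0, 2, 1): 13 + 15 + 21 = 49
σ = (1, 0, 2): (-2) + 13 + 26 = 37
σ = (1, 2, 0): (-2) + 15 + (-4) = 9
σ = (2, 0, 1): 30 + 13 + 21 = 64
σ = (2, 1, 0): 30 + 25 + (-4) = 51
Optimal value attained by: σ = (0, 1, 2).
Answer: det⊕(M) = 64; verdict: SINGULAR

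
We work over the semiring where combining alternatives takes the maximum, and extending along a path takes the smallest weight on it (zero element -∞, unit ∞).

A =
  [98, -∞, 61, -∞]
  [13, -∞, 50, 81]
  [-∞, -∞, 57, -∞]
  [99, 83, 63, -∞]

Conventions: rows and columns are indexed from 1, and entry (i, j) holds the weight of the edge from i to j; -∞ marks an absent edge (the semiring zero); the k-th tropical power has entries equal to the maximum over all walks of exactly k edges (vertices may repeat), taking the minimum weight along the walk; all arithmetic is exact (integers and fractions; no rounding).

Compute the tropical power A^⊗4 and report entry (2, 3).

A^⊗2:
  [98, -∞, 61, -∞]
  [81, 81, 63, -∞]
  [-∞, -∞, 57, -∞]
  [98, -∞, 61, 81]
A^⊗3:
  [98, -∞, 61, -∞]
  [81, -∞, 61, 81]
  [-∞, -∞, 57, -∞]
  [98, 81, 63, -∞]
A^⊗4:
  [98, -∞, 61, -∞]
  [81, 81, 63, -∞]
  [-∞, -∞, 57, -∞]
  [98, -∞, 61, 81]
Key observation: the optimum is the walk 2->4->2->4->3, with weight 81 min 83 min 81 min 63 = 63.
Optimal value attained by: walk 2->4->2->4->3.
Answer: (A^⊗4)[2][3] = 63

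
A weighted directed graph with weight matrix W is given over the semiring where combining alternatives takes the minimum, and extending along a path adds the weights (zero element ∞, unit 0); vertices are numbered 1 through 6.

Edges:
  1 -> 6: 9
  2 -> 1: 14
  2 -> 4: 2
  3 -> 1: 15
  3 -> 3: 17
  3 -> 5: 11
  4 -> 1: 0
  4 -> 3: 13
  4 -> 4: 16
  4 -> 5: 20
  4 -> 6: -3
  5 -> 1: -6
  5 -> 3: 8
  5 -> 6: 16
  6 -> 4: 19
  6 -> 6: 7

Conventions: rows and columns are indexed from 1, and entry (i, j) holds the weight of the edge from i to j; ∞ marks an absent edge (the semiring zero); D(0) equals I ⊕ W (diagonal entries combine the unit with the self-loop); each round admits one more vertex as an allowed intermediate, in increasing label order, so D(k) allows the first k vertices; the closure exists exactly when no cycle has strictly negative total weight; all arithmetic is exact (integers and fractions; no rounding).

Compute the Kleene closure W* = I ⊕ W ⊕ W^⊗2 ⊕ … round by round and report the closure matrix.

D(0):
  [0, ∞, ∞, ∞, ∞, 9]
  [14, 0, ∞, 2, ∞, ∞]
  [15, ∞, 0, ∞, 11, ∞]
  [0, ∞, 13, 0, 20, -3]
  [-6, ∞, 8, ∞, 0, 16]
  [∞, ∞, ∞, 19, ∞, 0]
D(1):
  [0, ∞, ∞, ∞, ∞, 9]
  [14, 0, ∞, 2, ∞, 23]
  [15, ∞, 0, ∞, 11, 24]
  [0, ∞, 13, 0, 20, -3]
  [-6, ∞, 8, ∞, 0, 3]
  [∞, ∞, ∞, 19, ∞, 0]
D(2):
  [0, ∞, ∞, ∞, ∞, 9]
  [14, 0, ∞, 2, ∞, 23]
  [15, ∞, 0, ∞, 11, 24]
  [0, ∞, 13, 0, 20, -3]
  [-6, ∞, 8, ∞, 0, 3]
  [∞, ∞, ∞, 19, ∞, 0]
D(3):
  [0, ∞, ∞, ∞, ∞, 9]
  [14, 0, ∞, 2, ∞, 23]
  [15, ∞, 0, ∞, 11, 24]
  [0, ∞, 13, 0, 20, -3]
  [-6, ∞, 8, ∞, 0, 3]
  [∞, ∞, ∞, 19, ∞, 0]
D(4):
  [0, ∞, ∞, ∞, ∞, 9]
  [2, 0, 15, 2, 22, -1]
  [15, ∞, 0, ∞, 11, 24]
  [0, ∞, 13, 0, 20, -3]
  [-6, ∞, 8, ∞, 0, 3]
  [19, ∞, 32, 19, 39, 0]
D(5):
  [0, ∞, ∞, ∞, ∞, 9]
  [2, 0, 15, 2, 22, -1]
  [5, ∞, 0, ∞, 11, 14]
  [0, ∞, 13, 0, 20, -3]
  [-6, ∞, 8, ∞, 0, 3]
  [19, ∞, 32, 19, 39, 0]
D(6):
  [0, ∞, 41, 28, 48, 9]
  [2, 0, 15, 2, 22, -1]
  [5, ∞, 0, 33, 11, 14]
  [0, ∞, 13, 0, 20, -3]
  [-6, ∞, 8, 22, 0, 3]
  [19, ∞, 32, 19, 39, 0]
Answer: W* = [[0, ∞, 41, 28, 48, 9], [2, 0, 15, 2, 22, -1], [5, ∞, 0, 33, 11, 14], [0, ∞, 13, 0, 20, -3], [-6, ∞, 8, 22, 0, 3], [19, ∞, 32, 19, 39, 0]]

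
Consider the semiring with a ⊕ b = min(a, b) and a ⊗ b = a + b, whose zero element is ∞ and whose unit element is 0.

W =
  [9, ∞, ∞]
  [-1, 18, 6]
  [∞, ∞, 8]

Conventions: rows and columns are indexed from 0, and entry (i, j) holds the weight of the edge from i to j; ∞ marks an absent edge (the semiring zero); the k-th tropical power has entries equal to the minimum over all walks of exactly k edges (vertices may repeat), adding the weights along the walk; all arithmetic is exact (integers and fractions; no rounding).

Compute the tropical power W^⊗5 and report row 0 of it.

W^⊗2:
  [18, ∞, ∞]
  [8, 36, 14]
  [∞, ∞, 16]
W^⊗3:
  [27, ∞, ∞]
  [17, 54, 22]
  [∞, ∞, 24]
W^⊗4:
  [36, ∞, ∞]
  [26, 72, 30]
  [∞, ∞, 32]
W^⊗5:
  [45, ∞, ∞]
  [35, 90, 38]
  [∞, ∞, 40]
Answer: row 0 of W^⊗5 = [45, ∞, ∞]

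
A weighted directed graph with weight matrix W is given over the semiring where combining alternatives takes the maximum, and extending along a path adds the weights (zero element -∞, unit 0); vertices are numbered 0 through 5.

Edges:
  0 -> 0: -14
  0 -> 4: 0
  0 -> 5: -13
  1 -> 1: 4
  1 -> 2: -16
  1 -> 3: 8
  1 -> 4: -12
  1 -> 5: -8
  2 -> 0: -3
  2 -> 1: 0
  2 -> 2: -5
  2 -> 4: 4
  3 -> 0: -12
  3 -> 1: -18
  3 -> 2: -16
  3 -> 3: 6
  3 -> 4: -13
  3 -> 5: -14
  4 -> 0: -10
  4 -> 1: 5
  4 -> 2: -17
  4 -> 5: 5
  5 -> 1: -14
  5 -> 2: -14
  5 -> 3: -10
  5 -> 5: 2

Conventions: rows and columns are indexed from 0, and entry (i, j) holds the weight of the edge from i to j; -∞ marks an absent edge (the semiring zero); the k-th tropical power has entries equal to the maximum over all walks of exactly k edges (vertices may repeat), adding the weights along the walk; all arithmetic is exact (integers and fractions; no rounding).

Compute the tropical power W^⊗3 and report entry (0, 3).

W^⊗2:
  [-10, 5, -17, -23, -14, 5]
  [-4, 8, -8, 14, -5, -4]
  [-6, 9, -10, 8, -1, 9]
  [-6, -8, -10, 12, -7, -8]
  [-20, 9, -9, 13, -7, 7]
  [-17, -10, -12, -4, -10, 4]
W^⊗3:
  [-20, 9, -9, 13, -7, 7]
  [2, 12, -2, 20, 1, 0]
  [-4, 13, -5, 17, -3, 11]
  [0, -2, -4, 18, -1, -2]
  [1, 13, -3, 19, 0, 9]
  [-15, -5, -10, 2, -8, 6]
Key observation: the optimum is the walk 0->4->1->3, with weight 0 + 5 + 8 = 13.
Optimal value attained by: walk 0->4->1->3.
Answer: (W^⊗3)[0][3] = 13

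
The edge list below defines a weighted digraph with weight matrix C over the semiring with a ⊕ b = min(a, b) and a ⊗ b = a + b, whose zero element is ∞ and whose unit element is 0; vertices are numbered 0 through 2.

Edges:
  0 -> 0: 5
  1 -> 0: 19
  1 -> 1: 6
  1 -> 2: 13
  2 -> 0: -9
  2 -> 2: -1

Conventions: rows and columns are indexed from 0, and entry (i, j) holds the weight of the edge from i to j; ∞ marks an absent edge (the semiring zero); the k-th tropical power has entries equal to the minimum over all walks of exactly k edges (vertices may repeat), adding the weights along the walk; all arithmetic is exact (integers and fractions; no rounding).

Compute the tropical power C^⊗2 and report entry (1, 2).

C^⊗2:
  [10, ∞, ∞]
  [4, 12, 12]
  [-10, ∞, -2]
Key observation: the optimum is the walk 1->2->2, with weight 13 + (-1) = 12.
Optimal value attained by: walk 1->2->2.
Answer: (C^⊗2)[1][2] = 12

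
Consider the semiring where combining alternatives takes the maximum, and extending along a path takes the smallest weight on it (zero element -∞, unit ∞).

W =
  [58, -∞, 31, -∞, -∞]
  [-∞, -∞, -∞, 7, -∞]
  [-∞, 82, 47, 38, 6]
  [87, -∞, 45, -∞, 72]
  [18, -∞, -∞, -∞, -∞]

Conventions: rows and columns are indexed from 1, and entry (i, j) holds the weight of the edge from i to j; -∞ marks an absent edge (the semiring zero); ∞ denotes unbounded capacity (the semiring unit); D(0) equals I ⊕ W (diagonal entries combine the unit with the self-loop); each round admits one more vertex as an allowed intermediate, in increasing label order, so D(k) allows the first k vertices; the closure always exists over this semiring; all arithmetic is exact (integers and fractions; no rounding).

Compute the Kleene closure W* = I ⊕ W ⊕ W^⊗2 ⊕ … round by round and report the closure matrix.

D(0):
  [∞, -∞, 31, -∞, -∞]
  [-∞, ∞, -∞, 7, -∞]
  [-∞, 82, ∞, 38, 6]
  [87, -∞, 45, ∞, 72]
  [18, -∞, -∞, -∞, ∞]
D(1):
  [∞, -∞, 31, -∞, -∞]
  [-∞, ∞, -∞, 7, -∞]
  [-∞, 82, ∞, 38, 6]
  [87, -∞, 45, ∞, 72]
  [18, -∞, 18, -∞, ∞]
D(2):
  [∞, -∞, 31, -∞, -∞]
  [-∞, ∞, -∞, 7, -∞]
  [-∞, 82, ∞, 38, 6]
  [87, -∞, 45, ∞, 72]
  [18, -∞, 18, -∞, ∞]
D(3):
  [∞, 31, 31, 31, 6]
  [-∞, ∞, -∞, 7, -∞]
  [-∞, 82, ∞, 38, 6]
  [87, 45, 45, ∞, 72]
  [18, 18, 18, 18, ∞]
D(4):
  [∞, 31, 31, 31, 31]
  [7, ∞, 7, 7, 7]
  [38, 82, ∞, 38, 38]
  [87, 45, 45, ∞, 72]
  [18, 18, 18, 18, ∞]
D(5):
  [∞, 31, 31, 31, 31]
  [7, ∞, 7, 7, 7]
  [38, 82, ∞, 38, 38]
  [87, 45, 45, ∞, 72]
  [18, 18, 18, 18, ∞]
Answer: W* = [[∞, 31, 31, 31, 31], [7, ∞, 7, 7, 7], [38, 82, ∞, 38, 38], [87, 45, 45, ∞, 72], [18, 18, 18, 18, ∞]]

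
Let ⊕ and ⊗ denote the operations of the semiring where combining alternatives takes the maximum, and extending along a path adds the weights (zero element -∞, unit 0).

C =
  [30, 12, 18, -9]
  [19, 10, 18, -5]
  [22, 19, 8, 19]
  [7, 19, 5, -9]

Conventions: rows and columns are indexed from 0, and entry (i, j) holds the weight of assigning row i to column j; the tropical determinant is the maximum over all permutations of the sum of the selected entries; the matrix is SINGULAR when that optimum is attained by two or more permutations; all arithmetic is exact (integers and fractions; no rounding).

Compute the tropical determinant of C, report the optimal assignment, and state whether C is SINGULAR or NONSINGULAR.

σ = (0, 1, 2, 3): 30 + 10 + 8 + (-9) = 39
σ = (0, 1, 3, 2): 30 + 10 + 19 + 5 = 64
σ = (0, 2, 1, 3): 30 + 18 + 19 + (-9) = 58
σ = (0, 2, 3, 1): 30 + 18 + 19 + 19 = 86
σ = (0, 3, 1, 2): 30 + (-5) + 19 + 5 = 49
σ = (0, 3, 2, 1): 30 + (-5) + 8 + 19 = 52
σ = (1, 0, 2, 3): 12 + 19 + 8 + (-9) = 30
σ = (1, 0, 3, 2): 12 + 19 + 19 + 5 = 55
σ = (1, 2, 0, 3): 12 + 18 + 22 + (-9) = 43
σ = (1, 2, 3, 0): 12 + 18 + 19 + 7 = 56
σ = (1, 3, 0, 2): 12 + (-5) + 22 + 5 = 34
σ = (1, 3, 2, 0): 12 + (-5) + 8 + 7 = 22
σ = (2, 0, 1, 3): 18 + 19 + 19 + (-9) = 47
σ = (2, 0, 3, 1): 18 + 19 + 19 + 19 = 75
σ = (2, 1, 0, 3): 18 + 10 + 22 + (-9) = 41
σ = (2, 1, 3, 0): 18 + 10 + 19 + 7 = 54
σ = (2, 3, 0, 1): 18 + (-5) + 22 + 19 = 54
σ = (2, 3, 1, 0): 18 + (-5) + 19 + 7 = 39
σ = (3, 0, 1, 2): (-9) + 19 + 19 + 5 = 34
σ = (3, 0, 2, 1): (-9) + 19 + 8 + 19 = 37
σ = (3, 1, 0, 2): (-9) + 10 + 22 + 5 = 28
σ = (3, 1, 2, 0): (-9) + 10 + 8 + 7 = 16
σ = (3, 2, 0, 1): (-9) + 18 + 22 + 19 = 50
σ = (3, 2, 1, 0): (-9) + 18 + 19 + 7 = 35
Optimal value attained by: σ = (0, 2, 3, 1).
Answer: det⊕(C) = 86; verdict: NONSINGULAR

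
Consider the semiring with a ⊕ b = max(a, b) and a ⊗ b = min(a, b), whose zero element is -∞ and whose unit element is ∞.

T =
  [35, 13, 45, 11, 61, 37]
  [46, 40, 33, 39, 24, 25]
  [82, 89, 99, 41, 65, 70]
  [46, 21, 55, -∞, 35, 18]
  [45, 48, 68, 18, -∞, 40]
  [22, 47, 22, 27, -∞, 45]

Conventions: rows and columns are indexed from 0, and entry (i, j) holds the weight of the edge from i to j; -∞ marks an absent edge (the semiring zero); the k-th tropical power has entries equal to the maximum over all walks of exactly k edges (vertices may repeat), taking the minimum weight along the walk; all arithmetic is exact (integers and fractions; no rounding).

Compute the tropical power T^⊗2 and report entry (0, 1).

T^⊗2:
  [45, 48, 61, 41, 45, 45]
  [40, 40, 45, 39, 46, 37]
  [82, 89, 99, 41, 65, 70]
  [55, 55, 55, 41, 55, 55]
  [68, 68, 68, 41, 65, 68]
  [46, 45, 33, 39, 27, 45]
Key observation: the optimum is the walk 0->4->1, with weight 61 min 48 = 48.
Optimal value attained by: walk 0->4->1.
Answer: (T^⊗2)[0][1] = 48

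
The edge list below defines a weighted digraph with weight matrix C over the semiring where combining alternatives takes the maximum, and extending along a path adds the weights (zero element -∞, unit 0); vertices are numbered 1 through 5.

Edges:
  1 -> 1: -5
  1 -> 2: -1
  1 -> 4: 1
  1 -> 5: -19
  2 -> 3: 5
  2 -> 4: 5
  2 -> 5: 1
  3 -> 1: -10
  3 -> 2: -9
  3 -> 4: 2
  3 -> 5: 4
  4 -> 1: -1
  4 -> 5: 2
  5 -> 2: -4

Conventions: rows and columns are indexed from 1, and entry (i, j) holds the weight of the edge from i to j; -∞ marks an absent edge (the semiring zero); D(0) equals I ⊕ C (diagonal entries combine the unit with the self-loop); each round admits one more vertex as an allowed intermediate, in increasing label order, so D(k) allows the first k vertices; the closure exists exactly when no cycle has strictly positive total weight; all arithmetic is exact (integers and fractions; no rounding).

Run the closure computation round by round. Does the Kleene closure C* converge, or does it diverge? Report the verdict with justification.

D(0):
  [0, -1, -∞, 1, -19]
  [-∞, 0, 5, 5, 1]
  [-10, -9, 0, 2, 4]
  [-1, -∞, -∞, 0, 2]
  [-∞, -4, -∞, -∞, 0]
D(1):
  [0, -1, -∞, 1, -19]
  [-∞, 0, 5, 5, 1]
  [-10, -9, 0, 2, 4]
  [-1, -2, -∞, 0, 2]
  [-∞, -4, -∞, -∞, 0]
Detection: at round 2, diagonal entry (4, 4) turns strictly positive.
Key observation: the cycle 4->1->2->4 has total weight (-1) + (-1) + 5, which is strictly positive.
Answer: DIVERGES — positive cycle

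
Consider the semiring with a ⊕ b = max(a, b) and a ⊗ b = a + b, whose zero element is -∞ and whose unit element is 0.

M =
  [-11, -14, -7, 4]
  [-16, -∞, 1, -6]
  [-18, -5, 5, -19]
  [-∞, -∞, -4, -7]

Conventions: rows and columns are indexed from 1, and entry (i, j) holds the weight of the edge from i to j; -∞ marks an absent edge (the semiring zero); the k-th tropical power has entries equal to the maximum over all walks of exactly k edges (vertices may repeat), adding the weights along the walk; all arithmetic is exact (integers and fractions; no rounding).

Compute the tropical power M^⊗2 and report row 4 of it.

M^⊗2:
  [-22, -12, 0, -3]
  [-17, -4, 6, -12]
  [-13, 0, 10, -11]
  [-22, -9, 1, -14]
Answer: row 4 of M^⊗2 = [-22, -9, 1, -14]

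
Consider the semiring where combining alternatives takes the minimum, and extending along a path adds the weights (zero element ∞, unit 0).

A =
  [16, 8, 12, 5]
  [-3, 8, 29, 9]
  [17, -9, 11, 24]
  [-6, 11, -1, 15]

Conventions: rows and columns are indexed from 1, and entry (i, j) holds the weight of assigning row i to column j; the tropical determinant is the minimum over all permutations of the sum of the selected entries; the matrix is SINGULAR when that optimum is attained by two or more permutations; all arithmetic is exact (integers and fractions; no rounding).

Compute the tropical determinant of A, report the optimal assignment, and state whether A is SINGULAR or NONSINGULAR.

σ = (1, 2, 3, 4): 16 + 8 + 11 + 15 = 50
σ = (1, 2, 4, 3): 16 + 8 + 24 + (-1) = 47
σ = (1, 3, 2, 4): 16 + 29 + (-9) + 15 = 51
σ = (1, 3, 4, 2): 16 + 29 + 24 + 11 = 80
σ = (1, 4, 2, 3): 16 + 9 + (-9) + (-1) = 15
σ = (1, 4, 3, 2): 16 + 9 + 11 + 11 = 47
σ = (2, 1, 3, 4): 8 + (-3) + 11 + 15 = 31
σ = (2, 1, 4, 3): 8 + (-3) + 24 + (-1) = 28
σ = (2, 3, 1, 4): 8 + 29 + 17 + 15 = 69
σ = (2, 3, 4, 1): 8 + 29 + 24 + (-6) = 55
σ = (2, 4, 1, 3): 8 + 9 + 17 + (-1) = 33
σ = (2, 4, 3, 1): 8 + 9 + 11 + (-6) = 22
σ = (3, 1, 2, 4): 12 + (-3) + (-9) + 15 = 15
σ = (3, 1, 4, 2): 12 + (-3) + 24 + 11 = 44
σ = (3, 2, 1, 4): 12 + 8 + 17 + 15 = 52
σ = (3, 2, 4, 1): 12 + 8 + 24 + (-6) = 38
σ = (3, 4, 1, 2): 12 + 9 + 17 + 11 = 49
σ = (3, 4, 2, 1): 12 + 9 + (-9) + (-6) = 6
σ = (4, 1, 2, 3): 5 + (-3) + (-9) + (-1) = -8
σ = (4, 1, 3, 2): 5 + (-3) + 11 + 11 = 24
σ = (4, 2, 1, 3): 5 + 8 + 17 + (-1) = 29
σ = (4, 2, 3, 1): 5 + 8 + 11 + (-6) = 18
σ = (4, 3, 1, 2): 5 + 29 + 17 + 11 = 62
σ = (4, 3, 2, 1): 5 + 29 + (-9) + (-6) = 19
Optimal value attained by: σ = (4, 1, 2, 3).
Answer: det⊕(A) = -8; verdict: NONSINGULAR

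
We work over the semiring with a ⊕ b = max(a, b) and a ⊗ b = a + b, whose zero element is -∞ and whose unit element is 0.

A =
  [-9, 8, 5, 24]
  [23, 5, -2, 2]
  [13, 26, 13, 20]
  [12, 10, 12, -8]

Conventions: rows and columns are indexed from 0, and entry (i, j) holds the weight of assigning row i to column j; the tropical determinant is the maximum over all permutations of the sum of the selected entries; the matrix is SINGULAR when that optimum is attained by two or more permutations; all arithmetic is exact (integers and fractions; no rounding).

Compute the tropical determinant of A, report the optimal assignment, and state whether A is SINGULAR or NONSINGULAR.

σ = (0, 1, 2, 3): (-9) + 5 + 13 + (-8) = 1
σ = (0, 1, 3, 2): (-9) + 5 + 20 + 12 = 28
σ = (0, 2, 1, 3): (-9) + (-2) + 26 + (-8) = 7
σ = (0, 2, 3, 1): (-9) + (-2) + 20 + 10 = 19
σ = (0, 3, 1, 2): (-9) + 2 + 26 + 12 = 31
σ = (0, 3, 2, 1): (-9) + 2 + 13 + 10 = 16
σ = (1, 0, 2, 3): 8 + 23 + 13 + (-8) = 36
σ = (1, 0, 3, 2): 8 + 23 + 20 + 12 = 63
σ = (1, 2, 0, 3): 8 + (-2) + 13 + (-8) = 11
σ = (1, 2, 3, 0): 8 + (-2) + 20 + 12 = 38
σ = (1, 3, 0, 2): 8 + 2 + 13 + 12 = 35
σ = (1, 3, 2, 0): 8 + 2 + 13 + 12 = 35
σ = (2, 0, 1, 3): 5 + 23 + 26 + (-8) = 46
σ = (2, 0, 3, 1): 5 + 23 + 20 + 10 = 58
σ = (2, 1, 0, 3): 5 + 5 + 13 + (-8) = 15
σ = (2, 1, 3, 0): 5 + 5 + 20 + 12 = 42
σ = (2, 3, 0, 1): 5 + 2 + 13 + 10 = 30
σ = (2, 3, 1, 0): 5 + 2 + 26 + 12 = 45
σ = (3, 0, 1, 2): 24 + 23 + 26 + 12 = 85
σ = (3, 0, 2, 1): 24 + 23 + 13 + 10 = 70
σ = (3, 1, 0, 2): 24 + 5 + 13 + 12 = 54
σ = (3, 1, 2, 0): 24 + 5 + 13 + 12 = 54
σ = (3, 2, 0, 1): 24 + (-2) + 13 + 10 = 45
σ = (3, 2, 1, 0): 24 + (-2) + 26 + 12 = 60
Optimal value attained by: σ = (3, 0, 1, 2).
Answer: det⊕(A) = 85; verdict: NONSINGULAR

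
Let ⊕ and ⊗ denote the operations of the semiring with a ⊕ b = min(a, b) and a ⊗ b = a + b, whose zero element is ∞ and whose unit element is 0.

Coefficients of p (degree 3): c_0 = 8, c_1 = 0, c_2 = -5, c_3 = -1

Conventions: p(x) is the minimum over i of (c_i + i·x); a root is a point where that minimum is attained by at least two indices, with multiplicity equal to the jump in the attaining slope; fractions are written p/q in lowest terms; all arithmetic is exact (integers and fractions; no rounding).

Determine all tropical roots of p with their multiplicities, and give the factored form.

hull edge (i=0, c=8) to (i=1, c=0): slope -8, span 1
hull edge (i=1, c=0) to (i=2, c=-5): slope -5, span 1
hull edge (i=2, c=-5) to (i=3, c=-1): slope 4, span 1
Factored form: p(x) = -1 ⊗ (x ⊕ (-4)) ⊗ (x ⊕ 5) ⊗ (x ⊕ 8)
Answer: roots = -4 (mult 1), 5 (mult 1), 8 (mult 1)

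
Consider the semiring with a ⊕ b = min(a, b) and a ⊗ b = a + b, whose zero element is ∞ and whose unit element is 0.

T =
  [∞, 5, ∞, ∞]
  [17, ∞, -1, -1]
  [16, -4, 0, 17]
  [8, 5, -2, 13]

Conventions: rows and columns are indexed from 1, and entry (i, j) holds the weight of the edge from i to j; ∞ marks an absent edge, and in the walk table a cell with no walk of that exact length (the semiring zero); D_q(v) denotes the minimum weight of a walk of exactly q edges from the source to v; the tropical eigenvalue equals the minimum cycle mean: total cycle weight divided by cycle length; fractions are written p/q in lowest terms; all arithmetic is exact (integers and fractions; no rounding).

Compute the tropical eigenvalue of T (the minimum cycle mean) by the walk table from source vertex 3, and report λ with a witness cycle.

q=0: [∞, ∞, 0, ∞]
q=1: [16, -4, 0, 17]
q=2: [13, -4, -5, -5]
q=3: [3, -9, -7, -5]
q=4: [3, -11, -10, -10]
Optimal cycle mean attained by: cycle 2->3->2, total (-1) + (-4), length 2.
Answer: λ = -5/2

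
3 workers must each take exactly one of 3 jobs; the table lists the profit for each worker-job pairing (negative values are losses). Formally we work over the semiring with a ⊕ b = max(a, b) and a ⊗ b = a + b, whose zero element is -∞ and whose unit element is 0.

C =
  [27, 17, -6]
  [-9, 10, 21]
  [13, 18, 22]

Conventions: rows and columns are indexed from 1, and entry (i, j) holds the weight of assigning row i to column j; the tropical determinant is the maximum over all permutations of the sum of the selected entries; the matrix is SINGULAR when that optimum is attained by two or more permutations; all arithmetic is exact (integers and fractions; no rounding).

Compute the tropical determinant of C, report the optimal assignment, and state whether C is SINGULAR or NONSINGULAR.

σ = (1, 2, 3): 27 + 10 + 22 = 59
σ = (1, 3, 2): 27 + 21 + 18 = 66
σ = (2, 1, 3): 17 + (-9) + 22 = 30
σ = (2, 3, 1): 17 + 21 + 13 = 51
σ = (3, 1, 2): (-6) + (-9) + 18 = 3
σ = (3, 2, 1): (-6) + 10 + 13 = 17
Optimal value attained by: σ = (1, 3, 2).
Answer: det⊕(C) = 66; verdict: NONSINGULAR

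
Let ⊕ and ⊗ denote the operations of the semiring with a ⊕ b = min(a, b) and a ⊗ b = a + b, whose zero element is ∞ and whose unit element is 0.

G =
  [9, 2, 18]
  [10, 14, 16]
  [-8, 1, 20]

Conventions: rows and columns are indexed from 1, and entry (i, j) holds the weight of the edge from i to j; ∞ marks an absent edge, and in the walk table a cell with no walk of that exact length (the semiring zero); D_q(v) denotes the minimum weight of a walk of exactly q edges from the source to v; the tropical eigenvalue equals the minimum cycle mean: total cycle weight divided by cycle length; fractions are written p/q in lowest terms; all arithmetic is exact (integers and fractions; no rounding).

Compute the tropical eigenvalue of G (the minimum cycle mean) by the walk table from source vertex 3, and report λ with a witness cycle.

q=0: [∞, ∞, 0]
q=1: [-8, 1, 20]
q=2: [1, -6, 10]
q=3: [2, 3, 10]
Optimal cycle mean attained by: cycle 1->2->3->1, total 2 + 16 + (-8), length 3.
Answer: λ = 10/3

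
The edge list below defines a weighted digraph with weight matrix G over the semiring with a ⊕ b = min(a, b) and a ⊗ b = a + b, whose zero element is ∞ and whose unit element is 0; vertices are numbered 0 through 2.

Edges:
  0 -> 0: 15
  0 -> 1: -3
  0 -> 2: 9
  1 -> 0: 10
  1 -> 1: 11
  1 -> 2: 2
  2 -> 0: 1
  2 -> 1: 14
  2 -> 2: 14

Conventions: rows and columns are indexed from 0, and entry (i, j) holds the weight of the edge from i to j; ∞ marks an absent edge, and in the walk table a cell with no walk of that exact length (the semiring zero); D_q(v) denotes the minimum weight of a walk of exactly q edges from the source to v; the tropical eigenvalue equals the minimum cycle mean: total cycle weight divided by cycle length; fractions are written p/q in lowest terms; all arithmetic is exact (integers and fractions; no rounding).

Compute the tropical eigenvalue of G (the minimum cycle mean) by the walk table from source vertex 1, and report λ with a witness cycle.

q=0: [∞, 0, ∞]
q=1: [10, 11, 2]
q=2: [3, 7, 13]
q=3: [14, 0, 9]
Optimal cycle mean attained by: cycle 0->1->2->0, total (-3) + 2 + 1, length 3.
Answer: λ = 0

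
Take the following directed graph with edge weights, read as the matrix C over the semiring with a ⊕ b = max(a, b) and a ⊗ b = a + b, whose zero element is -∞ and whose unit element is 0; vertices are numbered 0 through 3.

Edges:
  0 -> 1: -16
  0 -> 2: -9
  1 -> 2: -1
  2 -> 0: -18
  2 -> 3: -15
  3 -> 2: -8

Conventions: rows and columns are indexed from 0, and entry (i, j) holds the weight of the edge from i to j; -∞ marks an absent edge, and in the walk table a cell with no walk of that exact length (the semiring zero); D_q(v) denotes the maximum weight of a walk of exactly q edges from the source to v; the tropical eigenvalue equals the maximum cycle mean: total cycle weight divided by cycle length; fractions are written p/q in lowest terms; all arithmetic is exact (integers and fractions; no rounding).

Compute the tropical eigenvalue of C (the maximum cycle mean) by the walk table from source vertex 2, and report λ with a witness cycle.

q=0: [-∞, -∞, 0, -∞]
q=1: [-18, -∞, -∞, -15]
q=2: [-∞, -34, -23, -∞]
q=3: [-41, -∞, -35, -38]
q=4: [-53, -57, -46, -50]
Optimal cycle mean attained by: cycle 2->3->2, total (-15) + (-8), length 2.
Answer: λ = -23/2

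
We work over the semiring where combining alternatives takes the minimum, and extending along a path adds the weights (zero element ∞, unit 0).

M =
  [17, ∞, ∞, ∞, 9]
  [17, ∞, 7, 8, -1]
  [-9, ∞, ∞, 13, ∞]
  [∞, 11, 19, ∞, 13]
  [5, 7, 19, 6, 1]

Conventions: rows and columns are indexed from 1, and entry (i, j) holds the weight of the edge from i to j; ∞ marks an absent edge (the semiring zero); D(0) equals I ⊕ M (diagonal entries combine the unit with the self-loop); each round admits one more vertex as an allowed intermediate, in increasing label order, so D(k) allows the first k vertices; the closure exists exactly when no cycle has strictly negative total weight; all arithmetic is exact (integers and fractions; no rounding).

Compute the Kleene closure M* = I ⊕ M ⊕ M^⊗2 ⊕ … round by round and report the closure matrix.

D(0):
  [0, ∞, ∞, ∞, 9]
  [17, 0, 7, 8, -1]
  [-9, ∞, 0, 13, ∞]
  [∞, 11, 19, 0, 13]
  [5, 7, 19, 6, 0]
D(1):
  [0, ∞, ∞, ∞, 9]
  [17, 0, 7, 8, -1]
  [-9, ∞, 0, 13, 0]
  [∞, 11, 19, 0, 13]
  [5, 7, 19, 6, 0]
D(2):
  [0, ∞, ∞, ∞, 9]
  [17, 0, 7, 8, -1]
  [-9, ∞, 0, 13, 0]
  [28, 11, 18, 0, 10]
  [5, 7, 14, 6, 0]
D(3):
  [0, ∞, ∞, ∞, 9]
  [-2, 0, 7, 8, -1]
  [-9, ∞, 0, 13, 0]
  [9, 11, 18, 0, 10]
  [5, 7, 14, 6, 0]
D(4):
  [0, ∞, ∞, ∞, 9]
  [-2, 0, 7, 8, -1]
  [-9, 24, 0, 13, 0]
  [9, 11, 18, 0, 10]
  [5, 7, 14, 6, 0]
D(5):
  [0, 16, 23, 15, 9]
  [-2, 0, 7, 5, -1]
  [-9, 7, 0, 6, 0]
  [9, 11, 18, 0, 10]
  [5, 7, 14, 6, 0]
Answer: M* = [[0, 16, 23, 15, 9], [-2, 0, 7, 5, -1], [-9, 7, 0, 6, 0], [9, 11, 18, 0, 10], [5, 7, 14, 6, 0]]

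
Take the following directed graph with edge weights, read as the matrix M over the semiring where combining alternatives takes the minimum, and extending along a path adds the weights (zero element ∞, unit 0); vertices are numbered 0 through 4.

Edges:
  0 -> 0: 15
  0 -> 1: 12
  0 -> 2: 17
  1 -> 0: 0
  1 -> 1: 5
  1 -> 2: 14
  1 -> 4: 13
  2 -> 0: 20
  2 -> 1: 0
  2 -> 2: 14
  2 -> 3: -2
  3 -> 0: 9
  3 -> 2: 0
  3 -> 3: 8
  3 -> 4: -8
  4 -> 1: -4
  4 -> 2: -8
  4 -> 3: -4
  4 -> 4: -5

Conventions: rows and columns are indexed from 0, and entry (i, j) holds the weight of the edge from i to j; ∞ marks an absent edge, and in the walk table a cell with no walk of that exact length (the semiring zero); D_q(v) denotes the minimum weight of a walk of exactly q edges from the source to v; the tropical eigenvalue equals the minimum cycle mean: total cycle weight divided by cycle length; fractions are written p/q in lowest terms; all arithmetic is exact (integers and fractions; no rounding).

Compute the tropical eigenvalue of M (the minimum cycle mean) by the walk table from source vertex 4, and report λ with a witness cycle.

q=0: [∞, ∞, ∞, ∞, 0]
q=1: [∞, -4, -8, -4, -5]
q=2: [-4, -9, -13, -10, -12]
q=3: [-9, -16, -20, -16, -18]
q=4: [-16, -22, -26, -22, -24]
q=5: [-22, -28, -32, -28, -30]
Optimal cycle mean attained by: cycle 2->3->4->2, total (-2) + (-8) + (-8), length 3.
Answer: λ = -6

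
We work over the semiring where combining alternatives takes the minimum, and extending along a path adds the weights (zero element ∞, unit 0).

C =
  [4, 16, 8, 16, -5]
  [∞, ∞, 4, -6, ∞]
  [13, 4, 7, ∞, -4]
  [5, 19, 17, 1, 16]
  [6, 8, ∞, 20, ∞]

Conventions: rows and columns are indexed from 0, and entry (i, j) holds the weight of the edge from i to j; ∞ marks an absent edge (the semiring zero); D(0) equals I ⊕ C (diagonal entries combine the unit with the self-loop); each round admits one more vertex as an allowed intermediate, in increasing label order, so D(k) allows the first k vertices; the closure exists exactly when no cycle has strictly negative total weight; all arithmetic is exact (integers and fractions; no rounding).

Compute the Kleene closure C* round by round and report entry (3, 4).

D(0):
  [0, 16, 8, 16, -5]
  [∞, 0, 4, -6, ∞]
  [13, 4, 0, ∞, -4]
  [5, 19, 17, 0, 16]
  [6, 8, ∞, 20, 0]
D(1):
  [0, 16, 8, 16, -5]
  [∞, 0, 4, -6, ∞]
  [13, 4, 0, 29, -4]
  [5, 19, 13, 0, 0]
  [6, 8, 14, 20, 0]
D(2):
  [0, 16, 8, 10, -5]
  [∞, 0, 4, -6, ∞]
  [13, 4, 0, -2, -4]
  [5, 19, 13, 0, 0]
  [6, 8, 12, 2, 0]
D(3):
  [0, 12, 8, 6, -5]
  [17, 0, 4, -6, 0]
  [13, 4, 0, -2, -4]
  [5, 17, 13, 0, 0]
  [6, 8, 12, 2, 0]
D(4):
  [0, 12, 8, 6, -5]
  [-1, 0, 4, -6, -6]
  [3, 4, 0, -2, -4]
  [5, 17, 13, 0, 0]
  [6, 8, 12, 2, 0]
D(5):
  [0, 3, 7, -3, -5]
  [-1, 0, 4, -6, -6]
  [2, 4, 0, -2, -4]
  [5, 8, 12, 0, 0]
  [6, 8, 12, 2, 0]
Answer: C*[3][4] = 0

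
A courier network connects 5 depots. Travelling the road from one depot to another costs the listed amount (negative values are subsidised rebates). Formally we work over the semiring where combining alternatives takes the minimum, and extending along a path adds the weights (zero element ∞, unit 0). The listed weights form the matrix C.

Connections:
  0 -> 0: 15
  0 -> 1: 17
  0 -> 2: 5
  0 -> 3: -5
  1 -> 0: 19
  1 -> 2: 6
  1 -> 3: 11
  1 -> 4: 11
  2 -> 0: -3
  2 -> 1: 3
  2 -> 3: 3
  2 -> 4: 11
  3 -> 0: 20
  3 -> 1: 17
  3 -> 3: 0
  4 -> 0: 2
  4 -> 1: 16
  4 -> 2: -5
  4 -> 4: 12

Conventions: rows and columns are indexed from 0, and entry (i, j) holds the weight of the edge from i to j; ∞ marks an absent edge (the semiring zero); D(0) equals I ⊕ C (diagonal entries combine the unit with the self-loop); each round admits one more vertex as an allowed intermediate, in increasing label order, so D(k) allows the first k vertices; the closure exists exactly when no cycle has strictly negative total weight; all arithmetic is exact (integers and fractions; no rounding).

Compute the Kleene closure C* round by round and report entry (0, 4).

D(0):
  [0, 17, 5, -5, ∞]
  [19, 0, 6, 11, 11]
  [-3, 3, 0, 3, 11]
  [20, 17, ∞, 0, ∞]
  [2, 16, -5, ∞, 0]
D(1):
  [0, 17, 5, -5, ∞]
  [19, 0, 6, 11, 11]
  [-3, 3, 0, -8, 11]
  [20, 17, 25, 0, ∞]
  [2, 16, -5, -3, 0]
D(2):
  [0, 17, 5, -5, 28]
  [19, 0, 6, 11, 11]
  [-3, 3, 0, -8, 11]
  [20, 17, 23, 0, 28]
  [2, 16, -5, -3, 0]
D(3):
  [0, 8, 5, -5, 16]
  [3, 0, 6, -2, 11]
  [-3, 3, 0, -8, 11]
  [20, 17, 23, 0, 28]
  [-8, -2, -5, -13, 0]
D(4):
  [0, 8, 5, -5, 16]
  [3, 0, 6, -2, 11]
  [-3, 3, 0, -8, 11]
  [20, 17, 23, 0, 28]
  [-8, -2, -5, -13, 0]
D(5):
  [0, 8, 5, -5, 16]
  [3, 0, 6, -2, 11]
  [-3, 3, 0, -8, 11]
  [20, 17, 23, 0, 28]
  [-8, -2, -5, -13, 0]
Answer: C*[0][4] = 16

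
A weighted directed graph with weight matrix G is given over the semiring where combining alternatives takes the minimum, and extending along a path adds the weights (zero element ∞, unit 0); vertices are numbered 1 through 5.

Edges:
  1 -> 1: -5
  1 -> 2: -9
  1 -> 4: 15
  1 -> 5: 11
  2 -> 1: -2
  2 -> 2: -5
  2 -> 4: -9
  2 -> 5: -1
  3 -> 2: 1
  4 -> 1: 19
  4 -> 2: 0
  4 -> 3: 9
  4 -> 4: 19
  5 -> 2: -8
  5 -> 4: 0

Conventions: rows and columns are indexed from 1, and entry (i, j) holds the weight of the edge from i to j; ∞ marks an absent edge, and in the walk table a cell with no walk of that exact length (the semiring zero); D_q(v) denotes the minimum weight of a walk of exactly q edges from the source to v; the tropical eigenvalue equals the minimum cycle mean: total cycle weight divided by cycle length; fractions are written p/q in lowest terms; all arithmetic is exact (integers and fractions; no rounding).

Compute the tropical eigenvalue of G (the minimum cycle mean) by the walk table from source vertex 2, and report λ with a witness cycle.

q=0: [∞, 0, ∞, ∞, ∞]
q=1: [-2, -5, ∞, -9, -1]
q=2: [-7, -11, 0, -14, -6]
q=3: [-13, -16, -5, -20, -12]
q=4: [-18, -22, -11, -25, -17]
q=5: [-24, -27, -16, -31, -23]
Optimal cycle mean attained by: cycle 1->2->1, total (-9) + (-2), length 2.
Answer: λ = -11/2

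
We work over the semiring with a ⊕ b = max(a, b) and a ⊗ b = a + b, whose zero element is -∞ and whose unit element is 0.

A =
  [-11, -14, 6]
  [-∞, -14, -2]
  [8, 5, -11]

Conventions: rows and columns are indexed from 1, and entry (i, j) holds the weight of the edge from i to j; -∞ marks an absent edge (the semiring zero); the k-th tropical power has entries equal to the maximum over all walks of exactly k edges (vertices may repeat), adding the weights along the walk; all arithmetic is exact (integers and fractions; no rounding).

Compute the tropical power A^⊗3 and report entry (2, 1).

A^⊗2:
  [14, 11, -5]
  [6, 3, -13]
  [-3, -6, 14]
A^⊗3:
  [3, 0, 20]
  [-5, -8, 12]
  [22, 19, 3]
Key observation: the optimum is the walk 2->3->1->1, with weight (-2) + 8 + (-11) = -5.
Optimal value attained by: walk 2->3->1->1.
Answer: (A^⊗3)[2][1] = -5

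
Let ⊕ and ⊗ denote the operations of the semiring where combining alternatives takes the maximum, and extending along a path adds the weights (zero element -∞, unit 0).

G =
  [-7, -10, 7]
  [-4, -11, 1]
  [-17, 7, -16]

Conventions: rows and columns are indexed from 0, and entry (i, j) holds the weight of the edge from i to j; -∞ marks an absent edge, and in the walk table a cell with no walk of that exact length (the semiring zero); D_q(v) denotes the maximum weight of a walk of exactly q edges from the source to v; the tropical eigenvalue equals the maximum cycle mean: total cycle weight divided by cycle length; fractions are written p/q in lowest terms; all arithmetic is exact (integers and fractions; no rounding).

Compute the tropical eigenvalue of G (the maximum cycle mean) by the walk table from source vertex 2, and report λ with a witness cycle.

q=0: [-∞, -∞, 0]
q=1: [-17, 7, -16]
q=2: [3, -4, 8]
q=3: [-4, 15, 10]
Optimal cycle mean attained by: cycle 1->2->1, total 1 + 7, length 2.
Answer: λ = 4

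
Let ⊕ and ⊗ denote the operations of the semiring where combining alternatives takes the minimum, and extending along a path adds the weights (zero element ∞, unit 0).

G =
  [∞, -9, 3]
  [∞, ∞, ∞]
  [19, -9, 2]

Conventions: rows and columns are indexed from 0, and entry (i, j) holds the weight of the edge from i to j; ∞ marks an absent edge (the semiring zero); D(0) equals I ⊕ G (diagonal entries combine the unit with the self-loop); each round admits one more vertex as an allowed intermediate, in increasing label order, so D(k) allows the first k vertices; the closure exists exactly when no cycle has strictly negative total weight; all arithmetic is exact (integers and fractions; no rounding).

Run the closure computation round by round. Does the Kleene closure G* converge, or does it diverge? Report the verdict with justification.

D(0):
  [0, -9, 3]
  [∞, 0, ∞]
  [19, -9, 0]
D(1):
  [0, -9, 3]
  [∞, 0, ∞]
  [19, -9, 0]
D(2):
  [0, -9, 3]
  [∞, 0, ∞]
  [19, -9, 0]
D(3):
  [0, -9, 3]
  [∞, 0, ∞]
  [19, -9, 0]
Key observation: every diagonal entry stays at the unit through all rounds, so no improving cycle exists.
Answer: CONVERGES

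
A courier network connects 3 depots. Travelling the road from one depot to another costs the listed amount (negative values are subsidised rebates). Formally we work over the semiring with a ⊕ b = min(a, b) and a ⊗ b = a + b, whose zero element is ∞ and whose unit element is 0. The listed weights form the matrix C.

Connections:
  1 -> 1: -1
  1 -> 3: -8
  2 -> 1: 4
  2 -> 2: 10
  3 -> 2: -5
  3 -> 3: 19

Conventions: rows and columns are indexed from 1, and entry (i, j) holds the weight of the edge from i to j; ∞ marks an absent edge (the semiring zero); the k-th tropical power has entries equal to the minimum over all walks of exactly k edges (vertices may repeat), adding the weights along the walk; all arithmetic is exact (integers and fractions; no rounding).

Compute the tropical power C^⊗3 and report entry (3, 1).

C^⊗2:
  [-2, -13, -9]
  [3, 20, -4]
  [-1, 5, 38]
C^⊗3:
  [-9, -14, -10]
  [2, -9, -5]
  [-2, 15, -9]
Key observation: the optimum is the walk 3->2->1->1, with weight (-5) + 4 + (-1) = -2.
Optimal value attained by: walk 3->2->1->1.
Answer: (C^⊗3)[3][1] = -2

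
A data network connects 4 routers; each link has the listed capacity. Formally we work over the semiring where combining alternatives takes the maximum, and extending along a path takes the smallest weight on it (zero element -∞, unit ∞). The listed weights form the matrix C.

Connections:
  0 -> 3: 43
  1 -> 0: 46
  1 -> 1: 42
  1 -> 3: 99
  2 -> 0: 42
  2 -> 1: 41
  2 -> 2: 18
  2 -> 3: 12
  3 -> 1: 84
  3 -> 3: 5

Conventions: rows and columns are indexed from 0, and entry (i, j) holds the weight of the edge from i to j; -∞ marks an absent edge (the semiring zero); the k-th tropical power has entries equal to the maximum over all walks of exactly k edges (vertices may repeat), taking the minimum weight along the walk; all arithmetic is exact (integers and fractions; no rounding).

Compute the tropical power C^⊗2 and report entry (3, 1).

C^⊗2:
  [-∞, 43, -∞, 5]
  [42, 84, -∞, 43]
  [41, 41, 18, 42]
  [46, 42, -∞, 84]
Key observation: the optimum is the walk 3->1->1, with weight 84 min 42 = 42.
Optimal value attained by: walk 3->1->1.
Answer: (C^⊗2)[3][1] = 42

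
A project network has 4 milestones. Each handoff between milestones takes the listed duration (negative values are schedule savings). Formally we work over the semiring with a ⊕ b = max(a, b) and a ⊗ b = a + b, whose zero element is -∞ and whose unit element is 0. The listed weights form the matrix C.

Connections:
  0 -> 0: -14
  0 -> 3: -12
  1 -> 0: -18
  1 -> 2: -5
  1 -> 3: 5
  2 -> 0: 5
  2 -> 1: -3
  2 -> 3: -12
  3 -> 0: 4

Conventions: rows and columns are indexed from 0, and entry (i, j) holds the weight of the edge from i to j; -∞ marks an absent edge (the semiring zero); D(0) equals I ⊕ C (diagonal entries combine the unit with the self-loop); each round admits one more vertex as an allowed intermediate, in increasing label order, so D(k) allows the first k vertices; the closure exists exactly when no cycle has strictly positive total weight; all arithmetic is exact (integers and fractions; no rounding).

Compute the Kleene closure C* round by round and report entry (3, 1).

D(0):
  [0, -∞, -∞, -12]
  [-18, 0, -5, 5]
  [5, -3, 0, -12]
  [4, -∞, -∞, 0]
D(1):
  [0, -∞, -∞, -12]
  [-18, 0, -5, 5]
  [5, -3, 0, -7]
  [4, -∞, -∞, 0]
D(2):
  [0, -∞, -∞, -12]
  [-18, 0, -5, 5]
  [5, -3, 0, 2]
  [4, -∞, -∞, 0]
D(3):
  [0, -∞, -∞, -12]
  [0, 0, -5, 5]
  [5, -3, 0, 2]
  [4, -∞, -∞, 0]
D(4):
  [0, -∞, -∞, -12]
  [9, 0, -5, 5]
  [6, -3, 0, 2]
  [4, -∞, -∞, 0]
Answer: C*[3][1] = -∞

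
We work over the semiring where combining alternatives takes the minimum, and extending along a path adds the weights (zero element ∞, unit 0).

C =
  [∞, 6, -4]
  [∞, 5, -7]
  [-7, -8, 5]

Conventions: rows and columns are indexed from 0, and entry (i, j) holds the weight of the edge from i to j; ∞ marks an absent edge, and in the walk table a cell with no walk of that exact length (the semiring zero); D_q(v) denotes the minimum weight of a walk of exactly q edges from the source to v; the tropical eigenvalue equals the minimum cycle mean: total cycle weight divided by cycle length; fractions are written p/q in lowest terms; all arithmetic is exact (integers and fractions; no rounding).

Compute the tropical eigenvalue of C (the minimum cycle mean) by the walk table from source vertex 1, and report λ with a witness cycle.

q=0: [∞, 0, ∞]
q=1: [∞, 5, -7]
q=2: [-14, -15, -2]
q=3: [-9, -10, -22]
Optimal cycle mean attained by: cycle 1->2->1, total (-7) + (-8), length 2.
Answer: λ = -15/2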